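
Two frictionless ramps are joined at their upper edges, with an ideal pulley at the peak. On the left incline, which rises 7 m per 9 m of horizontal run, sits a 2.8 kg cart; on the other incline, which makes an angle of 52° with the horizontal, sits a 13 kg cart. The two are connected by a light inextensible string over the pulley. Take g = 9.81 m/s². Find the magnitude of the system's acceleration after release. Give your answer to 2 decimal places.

Resolve each weight along its own incline: the 2.8 kg mass has component 2.8 × 9.81 × sin 37.87° = 16.864 N down its slope, and the 13 kg mass has 13 × 9.81 × sin 52° = 100.495 N down its slope.
The 13 kg side's 100.495 N exceeds the other side's 16.864 N, so that mass slides down and the 2.8 kg mass slides up. Taking that direction as positive, Newton's second law for the whole system gives 100.495 − 16.864 = (2.8 + 13) a, so a = 83.631 / 15.8 = 5.2931 m/s².

5.29 m/s²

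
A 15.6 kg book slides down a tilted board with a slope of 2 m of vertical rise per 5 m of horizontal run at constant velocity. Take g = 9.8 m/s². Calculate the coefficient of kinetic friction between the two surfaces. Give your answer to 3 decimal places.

0.400

At constant velocity the net force along the incline is zero: mg sin 21.80° = μ mg cos 21.80°.
So μ = tan 21.80° = 0.3714 / 0.9285 = 0.4000.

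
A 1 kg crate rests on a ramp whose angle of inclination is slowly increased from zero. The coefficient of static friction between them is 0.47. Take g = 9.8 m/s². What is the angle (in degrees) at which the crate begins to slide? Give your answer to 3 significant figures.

25.2°

At the threshold of sliding, static friction is at its maximum μ_s N and exactly balances the weight component along the incline: mg sin θ = μ_s mg cos θ.
Hence tan θ = μ_s = 0.47, so θ = arctan(0.47) = 25.1735°.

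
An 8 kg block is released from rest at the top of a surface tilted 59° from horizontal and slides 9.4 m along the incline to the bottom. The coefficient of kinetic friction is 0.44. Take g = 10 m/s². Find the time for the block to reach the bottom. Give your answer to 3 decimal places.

The weight component along the incline is mg sin 59° = 68.573 N and the normal force is N = mg cos 59° = 41.203 N.
Friction up the slope is f = μN = 0.44 × 41.203 = 18.129 N, so the net downslope force is 68.573 − 18.129 = 50.444 N and a = 50.444 / 8 = 6.3055 m/s².
Starting from rest, L = ½at², so t = √(2L/a) = √(2 × 9.4 / 6.3055) = 1.7267 s.

1.727 s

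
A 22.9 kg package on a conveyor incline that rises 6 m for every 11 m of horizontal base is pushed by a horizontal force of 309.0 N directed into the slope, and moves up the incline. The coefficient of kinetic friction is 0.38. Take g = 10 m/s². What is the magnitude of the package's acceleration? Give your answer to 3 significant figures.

The horizontal push has components F cos 28.61° = 309.0 × 0.8779 = 271.271 N up the incline and F sin 28.61° = 309.0 × 0.4789 = 147.980 N pressing into the surface.
The normal force is therefore N = mg cos 28.61° + F sin 28.61° = 201.039 + 147.980 = 349.019 N, and kinetic friction down the slope is μN = 0.38 × 349.019 = 132.627 N.
Along the incline: F cos 28.61° − mg sin 28.61° − μN = ma, so 271.271 − 109.668 − 132.627 = 22.9 a, giving a = 1.2653 m/s².

1.27 m/s²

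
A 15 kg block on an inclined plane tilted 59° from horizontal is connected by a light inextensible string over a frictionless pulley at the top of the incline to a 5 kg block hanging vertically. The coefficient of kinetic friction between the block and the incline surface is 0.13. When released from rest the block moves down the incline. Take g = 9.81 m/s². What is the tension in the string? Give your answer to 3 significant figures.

65.9 N

For the block on the incline: the weight component along the slope is m₁g sin 59° = 15 × 9.81 × 0.8572 = 126.137 N and the normal force is N = m₁g cos 59° = 75.788 N.
Kinetic friction opposes the block's motion down the incline: f = μN = 0.13 × 75.788 = 9.852 N acting up the slope.
Newton's second law for the block (down-slope positive): 126.137 − 9.852 − T = 15 a. For the hanging block (upward positive): T − 5 × 9.81 = 5 a.
Adding the two equations eliminates T: 67.235 = 20 a, so a = 3.3617 m/s².
Then from the hanging block's equation, T = 5 × (9.81 + 3.3617) = 65.859 N.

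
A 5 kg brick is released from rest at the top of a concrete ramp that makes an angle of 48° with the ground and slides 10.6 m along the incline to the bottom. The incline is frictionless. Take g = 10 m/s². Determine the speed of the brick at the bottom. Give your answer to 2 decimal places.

12.55 m/s

The weight component along the incline is mg sin 48° = 37.157 N and the normal force is N = mg cos 48° = 33.457 N.
With no friction, a = g sin 48° = 7.4314 m/s².
Starting from rest over a distance of 10.6 m, v² = 2aL = 2 × 7.4314 × 10.6 = 157.5457, so v = 12.5517 m/s.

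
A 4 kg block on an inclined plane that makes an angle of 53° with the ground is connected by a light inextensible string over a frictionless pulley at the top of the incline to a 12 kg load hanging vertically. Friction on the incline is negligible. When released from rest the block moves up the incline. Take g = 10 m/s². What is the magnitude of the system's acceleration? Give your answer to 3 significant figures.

For the block on the incline: the weight component along the slope is m₁g sin 53° = 4 × 10 × 0.7986 = 31.944 N and the normal force is N = m₁g cos 53° = 24.073 N.
Newton's second law for the block (up-slope positive): T − 31.944 = 4 a. For the hanging load (downward positive): 12 × 10 − T = 12 a.
Adding the two equations eliminates T: 88.056 = 16 a, so a = 5.5035 m/s².

5.50 m/s²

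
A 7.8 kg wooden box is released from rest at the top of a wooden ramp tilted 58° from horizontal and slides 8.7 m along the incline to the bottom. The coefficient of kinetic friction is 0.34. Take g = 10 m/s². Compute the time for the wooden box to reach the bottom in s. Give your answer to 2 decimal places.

The weight component along the incline is mg sin 58° = 66.148 N and the normal force is N = mg cos 58° = 41.334 N.
Friction up the slope is f = μN = 0.34 × 41.334 = 14.054 N, so the net downslope force is 66.148 − 14.054 = 52.094 N and a = 52.094 / 7.8 = 6.6787 m/s².
Starting from rest, L = ½at², so t = √(2L/a) = √(2 × 8.7 / 6.6787) = 1.6141 s.

1.61 s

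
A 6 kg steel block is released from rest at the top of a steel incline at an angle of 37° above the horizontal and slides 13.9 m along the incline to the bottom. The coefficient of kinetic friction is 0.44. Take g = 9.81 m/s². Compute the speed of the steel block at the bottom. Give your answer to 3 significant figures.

8.26 m/s

The weight component along the incline is mg sin 37° = 35.423 N and the normal force is N = mg cos 37° = 47.008 N.
Friction up the slope is f = μN = 0.44 × 47.008 = 20.684 N, so the net downslope force is 35.423 − 20.684 = 14.739 N and a = 14.739 / 6 = 2.4565 m/s².
Starting from rest over a distance of 13.9 m, v² = 2aL = 2 × 2.4565 × 13.9 = 68.2907, so v = 8.2638 m/s.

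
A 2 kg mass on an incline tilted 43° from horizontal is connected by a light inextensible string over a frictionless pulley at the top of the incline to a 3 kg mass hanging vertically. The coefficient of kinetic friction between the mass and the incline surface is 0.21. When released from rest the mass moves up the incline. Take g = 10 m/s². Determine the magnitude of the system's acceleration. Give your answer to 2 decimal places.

For the mass on the incline: the weight component along the slope is m₁g sin 43° = 2 × 10 × 0.6820 = 13.640 N and the normal force is N = m₁g cos 43° = 14.627 N.
Kinetic friction opposes the mass's motion up the incline: f = μN = 0.21 × 14.627 = 3.072 N acting down the slope.
Newton's second law for the mass (up-slope positive): T − 13.640 − 3.072 = 2 a. For the hanging mass (downward positive): 3 × 10 − T = 3 a.
Adding the two equations eliminates T: 13.288 = 5 a, so a = 2.6576 m/s².

2.66 m/s²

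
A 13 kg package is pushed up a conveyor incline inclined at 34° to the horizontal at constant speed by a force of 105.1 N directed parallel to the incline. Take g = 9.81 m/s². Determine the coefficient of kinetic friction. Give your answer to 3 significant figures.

At constant speed ΣF = 0 along the incline. The applied 105.1 N acts up the slope; the weight component mg sin 34° = 71.314 N and kinetic friction μN both act down the slope.
So 105.1 = 71.314 + μ × 105.727, giving μ = (105.1 − 71.314) / 105.727 = 0.3196.

0.320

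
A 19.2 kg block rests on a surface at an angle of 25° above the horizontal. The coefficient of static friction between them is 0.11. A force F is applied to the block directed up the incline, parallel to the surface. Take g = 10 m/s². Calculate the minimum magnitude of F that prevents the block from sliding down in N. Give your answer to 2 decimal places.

62.00 N

The normal force is N = mg cos 25° = 174.011 N. With F at its minimum the block is on the verge of sliding down, so static friction is at its maximum μ_s N = 0.11 × 174.011 = 19.141 N and acts up the slope.
Equilibrium along the incline: F + μ_s N = mg sin 25°, so F = 81.143 − 19.141 = 62.002 N.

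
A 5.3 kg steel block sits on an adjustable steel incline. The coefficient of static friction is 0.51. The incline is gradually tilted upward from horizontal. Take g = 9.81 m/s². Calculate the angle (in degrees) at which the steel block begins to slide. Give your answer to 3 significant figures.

27.0°

At the threshold of sliding, static friction is at its maximum μ_s N and exactly balances the weight component along the incline: mg sin θ = μ_s mg cos θ.
Hence tan θ = μ_s = 0.51, so θ = arctan(0.51) = 27.0216°.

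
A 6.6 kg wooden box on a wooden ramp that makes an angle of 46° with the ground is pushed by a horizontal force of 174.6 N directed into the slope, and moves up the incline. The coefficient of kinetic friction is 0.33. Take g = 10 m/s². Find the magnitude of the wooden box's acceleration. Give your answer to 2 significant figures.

2.6 m/s²

The horizontal push has components F cos 46° = 174.6 × 0.6947 = 121.295 N up the incline and F sin 46° = 174.6 × 0.7193 = 125.590 N pressing into the surface.
The normal force is therefore N = mg cos 46° + F sin 46° = 45.850 + 125.590 = 171.440 N, and kinetic friction down the slope is μN = 0.33 × 171.440 = 56.575 N.
Along the incline: F cos 46° − mg sin 46° − μN = ma, so 121.295 − 47.474 − 56.575 = 6.6 a, giving a = 2.6130 m/s².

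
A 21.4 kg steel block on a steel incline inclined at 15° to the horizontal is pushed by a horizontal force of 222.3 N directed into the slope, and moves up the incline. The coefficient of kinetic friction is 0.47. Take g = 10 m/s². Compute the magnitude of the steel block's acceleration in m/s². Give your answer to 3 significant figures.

1.64 m/s²

The horizontal push has components F cos 15° = 222.3 × 0.9659 = 214.720 N up the incline and F sin 15° = 222.3 × 0.2588 = 57.531 N pressing into the surface.
The normal force is therefore N = mg cos 15° + F sin 15° = 206.703 + 57.531 = 264.234 N, and kinetic friction down the slope is μN = 0.47 × 264.234 = 124.190 N.
Along the incline: F cos 15° − mg sin 15° − μN = ma, so 214.720 − 55.383 − 124.190 = 21.4 a, giving a = 1.6424 m/s².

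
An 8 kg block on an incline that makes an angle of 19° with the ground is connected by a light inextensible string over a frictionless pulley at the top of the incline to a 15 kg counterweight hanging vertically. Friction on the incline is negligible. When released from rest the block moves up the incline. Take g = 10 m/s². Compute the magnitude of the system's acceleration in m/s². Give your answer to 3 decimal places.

For the block on the incline: the weight component along the slope is m₁g sin 19° = 8 × 10 × 0.3256 = 26.048 N and the normal force is N = m₁g cos 19° = 75.641 N.
Newton's second law for the block (up-slope positive): T − 26.048 = 8 a. For the hanging counterweight (downward positive): 15 × 10 − T = 15 a.
Adding the two equations eliminates T: 123.952 = 23 a, so a = 5.3892 m/s².

5.389 m/s²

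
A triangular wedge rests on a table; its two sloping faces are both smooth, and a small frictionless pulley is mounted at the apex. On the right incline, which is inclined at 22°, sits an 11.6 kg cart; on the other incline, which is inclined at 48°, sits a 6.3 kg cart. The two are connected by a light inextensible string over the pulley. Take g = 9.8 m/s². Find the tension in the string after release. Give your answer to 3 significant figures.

44.7 N

Resolve each weight along its own incline: the 11.6 kg mass has component 11.6 × 9.8 × sin 22° = 42.585 N down its slope, and the 6.3 kg mass has 6.3 × 9.8 × sin 48° = 45.882 N down its slope.
The 6.3 kg side's 45.882 N exceeds the other side's 42.585 N, so that mass slides down and the 11.6 kg mass slides up. Taking that direction as positive, Newton's second law for the whole system gives 45.882 − 42.585 = (11.6 + 6.3) a, so a = 3.297 / 17.9 = 0.1842 m/s².
For the 11.6 kg mass (up-slope positive): T − 42.585 = 11.6 × 0.1842, so T = 44.722 N.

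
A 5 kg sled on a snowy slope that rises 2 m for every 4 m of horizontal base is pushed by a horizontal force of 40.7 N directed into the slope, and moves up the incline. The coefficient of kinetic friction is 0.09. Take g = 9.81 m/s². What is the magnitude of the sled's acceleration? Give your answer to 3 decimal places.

The horizontal push has components F cos 26.57° = 40.7 × 0.8944 = 36.402 N up the incline and F sin 26.57° = 40.7 × 0.4472 = 18.201 N pressing into the surface.
The normal force is therefore N = mg cos 26.57° + F sin 26.57° = 43.870 + 18.201 = 62.071 N, and kinetic friction down the slope is μN = 0.09 × 62.071 = 5.586 N.
Along the incline: F cos 26.57° − mg sin 26.57° − μN = ma, so 36.402 − 21.935 − 5.586 = 5 a, giving a = 1.7762 m/s².

1.776 m/s²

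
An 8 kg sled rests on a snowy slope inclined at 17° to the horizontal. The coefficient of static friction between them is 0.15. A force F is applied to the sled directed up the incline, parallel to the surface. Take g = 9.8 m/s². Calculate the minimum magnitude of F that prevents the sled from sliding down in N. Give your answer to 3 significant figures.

The normal force is N = mg cos 17° = 74.974 N. With F at its minimum the sled is on the verge of sliding down, so static friction is at its maximum μ_s N = 0.15 × 74.974 = 11.246 N and acts up the slope.
Equilibrium along the incline: F + μ_s N = mg sin 17°, so F = 22.922 − 11.246 = 11.676 N.

11.7 N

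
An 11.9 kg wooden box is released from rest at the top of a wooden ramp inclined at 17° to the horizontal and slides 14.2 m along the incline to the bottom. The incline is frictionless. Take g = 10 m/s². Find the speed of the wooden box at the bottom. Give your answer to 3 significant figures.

The weight component along the incline is mg sin 17° = 34.792 N and the normal force is N = mg cos 17° = 113.800 N.
With no friction, a = g sin 17° = 2.9237 m/s².
Starting from rest over a distance of 14.2 m, v² = 2aL = 2 × 2.9237 × 14.2 = 83.0331, so v = 9.1122 m/s.

9.11 m/s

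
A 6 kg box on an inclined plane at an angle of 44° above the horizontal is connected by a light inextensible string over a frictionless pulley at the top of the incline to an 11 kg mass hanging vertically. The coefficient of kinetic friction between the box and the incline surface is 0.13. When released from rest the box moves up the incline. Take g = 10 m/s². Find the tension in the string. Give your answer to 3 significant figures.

For the box on the incline: the weight component along the slope is m₁g sin 44° = 6 × 10 × 0.6947 = 41.682 N and the normal force is N = m₁g cos 44° = 43.160 N.
Kinetic friction opposes the box's motion up the incline: f = μN = 0.13 × 43.160 = 5.611 N acting down the slope.
Newton's second law for the box (up-slope positive): T − 41.682 − 5.611 = 6 a. For the hanging mass (downward positive): 11 × 10 − T = 11 a.
Adding the two equations eliminates T: 62.707 = 17 a, so a = 3.6886 m/s².
Then from the hanging mass's equation, T = 11 × (10 − 3.6886) = 69.425 N.

69.4 N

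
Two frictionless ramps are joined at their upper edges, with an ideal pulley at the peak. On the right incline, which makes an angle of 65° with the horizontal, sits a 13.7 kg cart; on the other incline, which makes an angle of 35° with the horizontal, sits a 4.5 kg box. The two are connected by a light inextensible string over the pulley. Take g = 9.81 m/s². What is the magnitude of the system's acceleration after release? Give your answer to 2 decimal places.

5.30 m/s²

Resolve each weight along its own incline: the 13.7 kg mass has component 13.7 × 9.81 × sin 65° = 121.805 N down its slope, and the 4.5 kg mass has 4.5 × 9.81 × sin 35° = 25.321 N down its slope.
The 13.7 kg side's 121.805 N exceeds the other side's 25.321 N, so that mass slides down and the 4.5 kg mass slides up. Taking that direction as positive, Newton's second law for the whole system gives 121.805 − 25.321 = (13.7 + 4.5) a, so a = 96.484 / 18.2 = 5.3013 m/s².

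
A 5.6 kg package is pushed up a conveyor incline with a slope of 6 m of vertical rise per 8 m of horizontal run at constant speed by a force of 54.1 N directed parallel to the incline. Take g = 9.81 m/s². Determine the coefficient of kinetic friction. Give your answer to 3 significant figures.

0.481

At constant speed ΣF = 0 along the incline. The applied 54.1 N acts up the slope; the weight component mg sin 36.87° = 32.962 N and kinetic friction μN both act down the slope.
So 54.1 = 32.962 + μ × 43.949, giving μ = (54.1 − 32.962) / 43.949 = 0.4810.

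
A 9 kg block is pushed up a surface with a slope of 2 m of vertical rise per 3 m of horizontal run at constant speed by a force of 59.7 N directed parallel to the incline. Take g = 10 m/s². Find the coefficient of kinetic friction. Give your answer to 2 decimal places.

0.13

At constant speed ΣF = 0 along the incline. The applied 59.7 N acts up the slope; the weight component mg sin 33.69° = 49.923 N and kinetic friction μN both act down the slope.
So 59.7 = 49.923 + μ × 74.885, giving μ = (59.7 − 49.923) / 74.885 = 0.1306.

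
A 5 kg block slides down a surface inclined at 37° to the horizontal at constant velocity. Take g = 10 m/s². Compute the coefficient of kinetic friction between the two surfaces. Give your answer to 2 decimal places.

At constant velocity the net force along the incline is zero: mg sin 37° = μ mg cos 37°.
So μ = tan 37° = 0.6018 / 0.7986 = 0.7536.

0.75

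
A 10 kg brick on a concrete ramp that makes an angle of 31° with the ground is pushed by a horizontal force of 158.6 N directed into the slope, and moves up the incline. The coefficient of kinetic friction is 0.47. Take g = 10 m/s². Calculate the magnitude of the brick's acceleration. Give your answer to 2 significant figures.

0.58 m/s²

The horizontal push has components F cos 31° = 158.6 × 0.8572 = 135.952 N up the incline and F sin 31° = 158.6 × 0.5150 = 81.679 N pressing into the surface.
The normal force is therefore N = mg cos 31° + F sin 31° = 85.720 + 81.679 = 167.399 N, and kinetic friction down the slope is μN = 0.47 × 167.399 = 78.678 N.
Along the incline: F cos 31° − mg sin 31° − μN = ma, so 135.952 − 51.500 − 78.678 = 10 a, giving a = 0.5774 m/s².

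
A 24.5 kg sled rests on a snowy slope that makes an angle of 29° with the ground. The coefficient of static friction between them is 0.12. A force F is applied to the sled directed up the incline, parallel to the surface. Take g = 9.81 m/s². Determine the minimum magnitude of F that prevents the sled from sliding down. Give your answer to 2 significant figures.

The normal force is N = mg cos 29° = 210.210 N. With F at its minimum the sled is on the verge of sliding down, so static friction is at its maximum μ_s N = 0.12 × 210.210 = 25.225 N and acts up the slope.
Equilibrium along the incline: F + μ_s N = mg sin 29°, so F = 116.522 − 25.225 = 91.297 N.

91 N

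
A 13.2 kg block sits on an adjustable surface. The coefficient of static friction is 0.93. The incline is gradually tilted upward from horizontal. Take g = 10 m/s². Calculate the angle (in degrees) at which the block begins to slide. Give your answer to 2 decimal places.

42.92°

At the threshold of sliding, static friction is at its maximum μ_s N and exactly balances the weight component along the incline: mg sin θ = μ_s mg cos θ.
Hence tan θ = μ_s = 0.93, so θ = arctan(0.93) = 42.9228°.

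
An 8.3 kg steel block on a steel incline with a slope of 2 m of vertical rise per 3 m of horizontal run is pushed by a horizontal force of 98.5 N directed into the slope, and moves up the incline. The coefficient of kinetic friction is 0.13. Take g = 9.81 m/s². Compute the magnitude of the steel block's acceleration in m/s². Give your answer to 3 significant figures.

2.52 m/s²

The horizontal push has components F cos 33.69° = 98.5 × 0.8321 = 81.962 N up the incline and F sin 33.69° = 98.5 × 0.5547 = 54.638 N pressing into the surface.
The normal force is therefore N = mg cos 33.69° + F sin 33.69° = 67.752 + 54.638 = 122.390 N, and kinetic friction down the slope is μN = 0.13 × 122.390 = 15.911 N.
Along the incline: F cos 33.69° − mg sin 33.69° − μN = ma, so 81.962 − 45.165 − 15.911 = 8.3 a, giving a = 2.5164 m/s².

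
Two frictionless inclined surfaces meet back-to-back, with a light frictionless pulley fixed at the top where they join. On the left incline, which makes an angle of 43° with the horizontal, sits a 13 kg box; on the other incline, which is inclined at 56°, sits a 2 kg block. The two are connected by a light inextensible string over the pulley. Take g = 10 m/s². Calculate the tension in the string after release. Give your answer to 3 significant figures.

Resolve each weight along its own incline: the 13 kg mass has component 13 × 10 × sin 43° = 88.660 N down its slope, and the 2 kg mass has 2 × 10 × sin 56° = 16.581 N down its slope.
The 13 kg side's 88.660 N exceeds the other side's 16.581 N, so that mass slides down and the 2 kg mass slides up. Taking that direction as positive, Newton's second law for the whole system gives 88.660 − 16.581 = (13 + 2) a, so a = 72.079 / 15 = 4.8053 m/s².
For the 2 kg mass (up-slope positive): T − 16.581 = 2 × 4.8053, so T = 26.192 N.

26.2 N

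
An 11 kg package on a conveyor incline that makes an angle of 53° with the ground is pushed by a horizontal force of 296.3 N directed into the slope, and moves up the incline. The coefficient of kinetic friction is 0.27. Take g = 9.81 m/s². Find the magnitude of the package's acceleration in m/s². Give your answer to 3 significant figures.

The horizontal push has components F cos 53° = 296.3 × 0.6018 = 178.313 N up the incline and F sin 53° = 296.3 × 0.7986 = 236.625 N pressing into the surface.
The normal force is therefore N = mg cos 53° + F sin 53° = 64.940 + 236.625 = 301.565 N, and kinetic friction down the slope is μN = 0.27 × 301.565 = 81.423 N.
Along the incline: F cos 53° − mg sin 53° − μN = ma, so 178.313 − 86.177 − 81.423 = 11 a, giving a = 0.9739 m/s².

0.974 m/s²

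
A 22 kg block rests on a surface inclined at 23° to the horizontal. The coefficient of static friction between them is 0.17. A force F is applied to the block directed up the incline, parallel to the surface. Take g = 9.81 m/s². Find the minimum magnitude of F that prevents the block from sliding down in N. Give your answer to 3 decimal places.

The normal force is N = mg cos 23° = 198.663 N. With F at its minimum the block is on the verge of sliding down, so static friction is at its maximum μ_s N = 0.17 × 198.663 = 33.773 N and acts up the slope.
Equilibrium along the incline: F + μ_s N = mg sin 23°, so F = 84.328 − 33.773 = 50.555 N.

50.555 N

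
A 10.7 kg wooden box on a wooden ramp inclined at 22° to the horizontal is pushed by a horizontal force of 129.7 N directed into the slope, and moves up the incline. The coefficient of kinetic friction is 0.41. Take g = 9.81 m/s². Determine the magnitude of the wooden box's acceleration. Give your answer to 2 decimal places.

The horizontal push has components F cos 22° = 129.7 × 0.9272 = 120.258 N up the incline and F sin 22° = 129.7 × 0.3746 = 48.586 N pressing into the surface.
The normal force is therefore N = mg cos 22° + F sin 22° = 97.325 + 48.586 = 145.911 N, and kinetic friction down the slope is μN = 0.41 × 145.911 = 59.824 N.
Along the incline: F cos 22° − mg sin 22° − μN = ma, so 120.258 − 39.321 − 59.824 = 10.7 a, giving a = 1.9732 m/s².

1.97 m/s²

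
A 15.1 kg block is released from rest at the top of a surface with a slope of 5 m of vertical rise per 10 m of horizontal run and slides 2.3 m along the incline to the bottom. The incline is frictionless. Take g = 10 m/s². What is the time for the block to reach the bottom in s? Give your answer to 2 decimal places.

1.01 s

The weight component along the incline is mg sin 26.57° = 67.529 N and the normal force is N = mg cos 26.57° = 135.059 N.
With no friction, a = g sin 26.57° = 4.4721 m/s².
Starting from rest, L = ½at², so t = √(2L/a) = √(2 × 2.3 / 4.4721) = 1.0142 s.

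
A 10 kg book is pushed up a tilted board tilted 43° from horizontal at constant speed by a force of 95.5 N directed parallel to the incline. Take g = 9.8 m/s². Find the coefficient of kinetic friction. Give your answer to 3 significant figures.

At constant speed ΣF = 0 along the incline. The applied 95.5 N acts up the slope; the weight component mg sin 43° = 66.836 N and kinetic friction μN both act down the slope.
So 95.5 = 66.836 + μ × 71.673, giving μ = (95.5 − 66.836) / 71.673 = 0.3999.

0.400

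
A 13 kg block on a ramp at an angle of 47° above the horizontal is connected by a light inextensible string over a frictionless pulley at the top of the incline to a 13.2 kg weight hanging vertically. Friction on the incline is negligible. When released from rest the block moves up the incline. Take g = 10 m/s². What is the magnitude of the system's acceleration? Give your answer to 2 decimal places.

For the block on the incline: the weight component along the slope is m₁g sin 47° = 13 × 10 × 0.7314 = 95.082 N and the normal force is N = m₁g cos 47° = 88.660 N.
Newton's second law for the block (up-slope positive): T − 95.082 = 13 a. For the hanging weight (downward positive): 13.2 × 10 − T = 13.2 a.
Adding the two equations eliminates T: 36.918 = 26.2 a, so a = 1.4091 m/s².

1.41 m/s²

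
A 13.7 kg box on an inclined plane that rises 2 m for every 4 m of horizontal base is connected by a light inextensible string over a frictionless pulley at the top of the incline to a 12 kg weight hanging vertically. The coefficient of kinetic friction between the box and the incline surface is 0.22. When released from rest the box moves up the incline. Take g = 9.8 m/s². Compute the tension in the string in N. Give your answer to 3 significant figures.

For the box on the incline: the weight component along the slope is m₁g sin 26.57° = 13.7 × 9.8 × 0.4472 = 60.041 N and the normal force is N = m₁g cos 26.57° = 120.086 N.
Kinetic friction opposes the box's motion up the incline: f = μN = 0.22 × 120.086 = 26.419 N acting down the slope.
Newton's second law for the box (up-slope positive): T − 60.041 − 26.419 = 13.7 a. For the hanging weight (downward positive): 12 × 9.8 − T = 12 a.
Adding the two equations eliminates T: 31.140 = 25.7 a, so a = 1.2117 m/s².
Then from the hanging weight's equation, T = 12 × (9.8 − 1.2117) = 103.060 N.

103 N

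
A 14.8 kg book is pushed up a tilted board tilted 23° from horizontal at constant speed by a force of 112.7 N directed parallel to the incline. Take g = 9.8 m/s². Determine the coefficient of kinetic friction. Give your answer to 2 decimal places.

0.42

At constant speed ΣF = 0 along the incline. The applied 112.7 N acts up the slope; the weight component mg sin 23° = 56.672 N and kinetic friction μN both act down the slope.
So 112.7 = 56.672 + μ × 133.510, giving μ = (112.7 − 56.672) / 133.510 = 0.4197.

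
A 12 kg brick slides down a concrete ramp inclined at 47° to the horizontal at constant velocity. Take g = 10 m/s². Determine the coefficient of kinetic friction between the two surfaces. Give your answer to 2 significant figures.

1.1

At constant velocity the net force along the incline is zero: mg sin 47° = μ mg cos 47°.
So μ = tan 47° = 0.7314 / 0.6820 = 1.0724.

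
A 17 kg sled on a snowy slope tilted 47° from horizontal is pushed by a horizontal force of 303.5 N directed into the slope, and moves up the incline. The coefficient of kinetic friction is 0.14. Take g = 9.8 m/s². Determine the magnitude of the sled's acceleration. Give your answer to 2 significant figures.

The horizontal push has components F cos 47° = 303.5 × 0.6820 = 206.987 N up the incline and F sin 47° = 303.5 × 0.7314 = 221.980 N pressing into the surface.
The normal force is therefore N = mg cos 47° + F sin 47° = 113.621 + 221.980 = 335.601 N, and kinetic friction down the slope is μN = 0.14 × 335.601 = 46.984 N.
Along the incline: F cos 47° − mg sin 47° − μN = ma, so 206.987 − 121.851 − 46.984 = 17 a, giving a = 2.2442 m/s².

2.2 m/s²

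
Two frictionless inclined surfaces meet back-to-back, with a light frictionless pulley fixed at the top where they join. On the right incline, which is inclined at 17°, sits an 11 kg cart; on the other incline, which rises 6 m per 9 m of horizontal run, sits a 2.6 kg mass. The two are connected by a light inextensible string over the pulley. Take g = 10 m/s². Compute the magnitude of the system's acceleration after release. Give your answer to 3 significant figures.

Resolve each weight along its own incline: the 11 kg mass has component 11 × 10 × sin 17° = 32.161 N down its slope, and the 2.6 kg mass has 2.6 × 10 × sin 33.69° = 14.422 N down its slope.
The 11 kg side's 32.161 N exceeds the other side's 14.422 N, so that mass slides down and the 2.6 kg mass slides up. Taking that direction as positive, Newton's second law for the whole system gives 32.161 − 14.422 = (11 + 2.6) a, so a = 17.739 / 13.6 = 1.3043 m/s².

1.30 m/s²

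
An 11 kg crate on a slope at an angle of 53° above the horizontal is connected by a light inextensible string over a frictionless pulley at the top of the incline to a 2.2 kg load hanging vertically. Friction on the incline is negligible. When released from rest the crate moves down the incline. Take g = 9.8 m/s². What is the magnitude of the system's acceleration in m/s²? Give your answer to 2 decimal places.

For the crate on the incline: the weight component along the slope is m₁g sin 53° = 11 × 9.8 × 0.7986 = 86.089 N and the normal force is N = m₁g cos 53° = 64.876 N.
Newton's second law for the crate (down-slope positive): 86.089 − T = 11 a. For the hanging load (upward positive): T − 2.2 × 9.8 = 2.2 a.
Adding the two equations eliminates T: 64.529 = 13.2 a, so a = 4.8886 m/s².

4.89 m/s²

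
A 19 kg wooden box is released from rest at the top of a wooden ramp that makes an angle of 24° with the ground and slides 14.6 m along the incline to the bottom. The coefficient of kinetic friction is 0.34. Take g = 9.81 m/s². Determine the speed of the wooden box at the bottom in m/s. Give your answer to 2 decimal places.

5.25 m/s

The weight component along the incline is mg sin 24° = 75.812 N and the normal force is N = mg cos 24° = 170.276 N.
Friction up the slope is f = μN = 0.34 × 170.276 = 57.894 N, so the net downslope force is 75.812 − 57.894 = 17.918 N and a = 17.918 / 19 = 0.9431 m/s².
Starting from rest over a distance of 14.6 m, v² = 2aL = 2 × 0.9431 × 14.6 = 27.5385, so v = 5.2477 m/s.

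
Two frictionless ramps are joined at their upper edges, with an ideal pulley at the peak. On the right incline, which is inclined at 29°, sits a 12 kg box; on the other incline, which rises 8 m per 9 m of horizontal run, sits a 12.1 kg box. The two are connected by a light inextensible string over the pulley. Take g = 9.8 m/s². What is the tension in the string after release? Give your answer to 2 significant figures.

68 N

Resolve each weight along its own incline: the 12 kg mass has component 12 × 9.8 × sin 29° = 57.014 N down its slope, and the 12.1 kg mass has 12.1 × 9.8 × sin 41.63° = 78.780 N down its slope.
The 12.1 kg side's 78.780 N exceeds the other side's 57.014 N, so that mass slides down and the 12 kg mass slides up. Taking that direction as positive, Newton's second law for the whole system gives 78.780 − 57.014 = (12 + 12.1) a, so a = 21.766 / 24.1 = 0.9032 m/s².
For the 12 kg mass (up-slope positive): T − 57.014 = 12 × 0.9032, so T = 67.852 N.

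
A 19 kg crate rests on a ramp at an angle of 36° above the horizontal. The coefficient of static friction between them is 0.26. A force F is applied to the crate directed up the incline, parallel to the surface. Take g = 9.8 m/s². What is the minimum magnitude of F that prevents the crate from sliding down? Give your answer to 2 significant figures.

The normal force is N = mg cos 36° = 150.639 N. With F at its minimum the crate is on the verge of sliding down, so static friction is at its maximum μ_s N = 0.26 × 150.639 = 39.166 N and acts up the slope.
Equilibrium along the incline: F + μ_s N = mg sin 36°, so F = 109.446 − 39.166 = 70.280 N.

70 N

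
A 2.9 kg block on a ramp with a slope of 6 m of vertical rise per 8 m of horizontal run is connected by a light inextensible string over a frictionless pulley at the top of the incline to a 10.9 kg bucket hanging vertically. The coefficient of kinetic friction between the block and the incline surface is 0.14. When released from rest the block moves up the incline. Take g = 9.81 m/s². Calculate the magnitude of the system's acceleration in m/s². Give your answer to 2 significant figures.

6.3 m/s²

For the block on the incline: the weight component along the slope is m₁g sin 36.87° = 2.9 × 9.81 × 0.6000 = 17.069 N and the normal force is N = m₁g cos 36.87° = 22.759 N.
Kinetic friction opposes the block's motion up the incline: f = μN = 0.14 × 22.759 = 3.186 N acting down the slope.
Newton's second law for the block (up-slope positive): T − 17.069 − 3.186 = 2.9 a. For the hanging bucket (downward positive): 10.9 × 9.81 − T = 10.9 a.
Adding the two equations eliminates T: 86.674 = 13.8 a, so a = 6.2807 m/s².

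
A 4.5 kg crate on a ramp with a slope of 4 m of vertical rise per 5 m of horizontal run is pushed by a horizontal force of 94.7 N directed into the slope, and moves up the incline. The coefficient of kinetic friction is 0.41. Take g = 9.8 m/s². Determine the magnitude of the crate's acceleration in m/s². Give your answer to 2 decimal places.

The horizontal push has components F cos 38.66° = 94.7 × 0.7809 = 73.951 N up the incline and F sin 38.66° = 94.7 × 0.6247 = 59.159 N pressing into the surface.
The normal force is therefore N = mg cos 38.66° + F sin 38.66° = 34.438 + 59.159 = 93.597 N, and kinetic friction down the slope is μN = 0.41 × 93.597 = 38.375 N.
Along the incline: F cos 38.66° − mg sin 38.66° − μN = ma, so 73.951 − 27.549 − 38.375 = 4.5 a, giving a = 1.7838 m/s².

1.78 m/s²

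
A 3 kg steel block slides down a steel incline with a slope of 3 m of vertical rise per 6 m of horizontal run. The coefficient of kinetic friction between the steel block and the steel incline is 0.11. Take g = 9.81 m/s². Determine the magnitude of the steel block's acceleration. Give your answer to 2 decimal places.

3.42 m/s²

Resolving the weight along the incline: the component pulling the steel block down the slope is mg sin 26.57° = 3 × 9.81 × 0.4472 = 13.161 N, and the normal force is N = mg cos 26.57° = 3 × 9.81 × 0.8944 = 26.322 N.
Kinetic friction acts up the slope with magnitude f = μN = 0.11 × 26.322 = 2.895 N.
Net force along the incline is 13.161 − 2.895 = 10.266 N, so a = 10.266 / 3 = 3.4220 m/s².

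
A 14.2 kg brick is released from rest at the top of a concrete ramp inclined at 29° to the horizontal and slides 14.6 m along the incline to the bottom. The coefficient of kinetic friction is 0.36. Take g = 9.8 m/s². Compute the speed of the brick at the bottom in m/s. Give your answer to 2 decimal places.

The weight component along the incline is mg sin 29° = 67.466 N and the normal force is N = mg cos 29° = 121.712 N.
Friction up the slope is f = μN = 0.36 × 121.712 = 43.816 N, so the net downslope force is 67.466 − 43.816 = 23.650 N and a = 23.650 / 14.2 = 1.6655 m/s².
Starting from rest over a distance of 14.6 m, v² = 2aL = 2 × 1.6655 × 14.6 = 48.6326, so v = 6.9737 m/s.

6.97 m/s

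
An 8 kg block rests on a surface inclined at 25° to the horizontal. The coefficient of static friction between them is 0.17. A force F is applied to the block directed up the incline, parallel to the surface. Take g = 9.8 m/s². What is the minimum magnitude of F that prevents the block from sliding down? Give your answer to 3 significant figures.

The normal force is N = mg cos 25° = 71.055 N. With F at its minimum the block is on the verge of sliding down, so static friction is at its maximum μ_s N = 0.17 × 71.055 = 12.079 N and acts up the slope.
Equilibrium along the incline: F + μ_s N = mg sin 25°, so F = 33.133 − 12.079 = 21.054 N.

21.1 N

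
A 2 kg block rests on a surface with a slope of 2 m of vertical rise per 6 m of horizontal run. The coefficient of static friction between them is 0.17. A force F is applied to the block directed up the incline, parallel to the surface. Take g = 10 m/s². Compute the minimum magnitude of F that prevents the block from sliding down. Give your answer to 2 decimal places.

The normal force is N = mg cos 18.43° = 18.974 N. With F at its minimum the block is on the verge of sliding down, so static friction is at its maximum μ_s N = 0.17 × 18.974 = 3.226 N and acts up the slope.
Equilibrium along the incline: F + μ_s N = mg sin 18.43°, so F = 6.325 − 3.226 = 3.099 N.

3.10 N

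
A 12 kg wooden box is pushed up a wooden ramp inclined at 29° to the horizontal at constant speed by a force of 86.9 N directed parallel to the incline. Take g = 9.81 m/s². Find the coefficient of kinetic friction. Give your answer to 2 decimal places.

At constant speed ΣF = 0 along the incline. The applied 86.9 N acts up the slope; the weight component mg sin 29° = 57.072 N and kinetic friction μN both act down the slope.
So 86.9 = 57.072 + μ × 102.960, giving μ = (86.9 − 57.072) / 102.960 = 0.2897.

0.29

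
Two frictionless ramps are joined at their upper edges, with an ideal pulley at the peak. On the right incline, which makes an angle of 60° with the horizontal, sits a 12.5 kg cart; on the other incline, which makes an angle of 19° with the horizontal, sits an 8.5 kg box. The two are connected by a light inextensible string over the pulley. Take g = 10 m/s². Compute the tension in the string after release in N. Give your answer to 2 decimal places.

60.29 N

Resolve each weight along its own incline: the 12.5 kg mass has component 12.5 × 10 × sin 60° = 108.253 N down its slope, and the 8.5 kg mass has 8.5 × 10 × sin 19° = 27.673 N down its slope.
The 12.5 kg side's 108.253 N exceeds the other side's 27.673 N, so that mass slides down and the 8.5 kg mass slides up. Taking that direction as positive, Newton's second law for the whole system gives 108.253 − 27.673 = (12.5 + 8.5) a, so a = 80.580 / 21 = 3.8371 m/s².
For the 8.5 kg mass (up-slope positive): T − 27.673 = 8.5 × 3.8371, so T = 60.288 N.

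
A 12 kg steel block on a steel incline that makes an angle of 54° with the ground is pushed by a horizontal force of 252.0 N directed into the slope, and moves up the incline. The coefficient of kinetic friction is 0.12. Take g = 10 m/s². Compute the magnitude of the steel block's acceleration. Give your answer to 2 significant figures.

The horizontal push has components F cos 54° = 252.0 × 0.5878 = 148.126 N up the incline and F sin 54° = 252.0 × 0.8090 = 203.868 N pressing into the surface.
The normal force is therefore N = mg cos 54° + F sin 54° = 70.536 + 203.868 = 274.404 N, and kinetic friction down the slope is μN = 0.12 × 274.404 = 32.928 N.
Along the incline: F cos 54° − mg sin 54° − μN = ma, so 148.126 − 97.080 − 32.928 = 12 a, giving a = 1.5098 m/s².

1.5 m/s²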